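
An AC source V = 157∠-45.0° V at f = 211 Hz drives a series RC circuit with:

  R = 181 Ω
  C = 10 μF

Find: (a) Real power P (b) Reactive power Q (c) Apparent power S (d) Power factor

Step 1 — Angular frequency: ω = 2π·f = 2π·211 = 1326 rad/s.
Step 2 — Component impedances:
  R: Z = R = 181 Ω
  C: Z = 1/(jωC) = -j/(ω·C) = 0 - j75.43 Ω
Step 3 — Series combination: Z_total = R + C = 181 - j75.43 Ω = 196.1∠-22.6° Ω.
Step 4 — Source phasor: V = 157∠-45.0° V = 111 - j111 V.
Step 5 — Current: I = V / Z = 0.7404 - j0.3048 A = 0.8007∠-22.4° A.
Step 6 — Complex power: S = V·I* = 116 - j48.35 VA.
Step 7 — Real power: P = Re(S) = 116 W.
Step 8 — Reactive power: Q = Im(S) = -48.35 VAR.
Step 9 — Apparent power: |S| = 125.7 VA.
Step 10 — Power factor: PF = P/|S| = 0.9231 (leading).

(a) P = 116 W  (b) Q = -48.35 VAR  (c) S = 125.7 VA  (d) PF = 0.9231 (leading)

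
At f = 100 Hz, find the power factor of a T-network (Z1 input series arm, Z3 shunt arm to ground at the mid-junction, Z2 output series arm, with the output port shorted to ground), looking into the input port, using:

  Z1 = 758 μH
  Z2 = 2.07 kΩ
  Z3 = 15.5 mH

Step 1 — Angular frequency: ω = 2π·f = 2π·100 = 628.3 rad/s.
Step 2 — Component impedances:
  Z1: Z = jωL = j·628.3·0.000758 = 0 + j0.4763 Ω
  Z2: Z = R = 2070 Ω
  Z3: Z = jωL = j·628.3·0.0155 = 0 + j9.739 Ω
Step 3 — With the output port shorted to ground, the output series arm Z2 runs from the junction to ground; the shunt arm Z3 also runs from the junction to ground. They appear in parallel: Z3 || Z2 = 0.04582 + j9.739 Ω.
Step 4 — Series with input arm Z1: Z_in = Z1 + (Z3 || Z2) = 0.04582 + j10.21 Ω = 10.22∠89.7° Ω.
Step 5 — Power factor: PF = cos(φ) = Re(Z)/|Z| = 0.045819/10.215 = 0.004485.
Step 6 — Type: Im(Z) = 10.21 ⇒ lagging (phase φ = 89.7°).

PF = 0.004485 (lagging, φ = 89.7°)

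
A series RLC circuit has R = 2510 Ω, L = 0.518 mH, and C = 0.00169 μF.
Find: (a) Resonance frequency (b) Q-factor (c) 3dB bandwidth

Step 1 — Resonance: ω₀ = 1/√(LC) = 1/√(0.000518·1.69e-09) = 1.069e+06 rad/s.
Step 2 — f₀ = ω₀/(2π) = 1.701e+05 Hz.
Step 3 — Series Q: Q = ω₀L/R = 1.069e+06·0.000518/2510 = 0.2206.
Step 4 — Bandwidth: Δω = ω₀/Q = 4.846e+06 rad/s; BW = Δω/(2π) = 7.712e+05 Hz.

(a) f₀ = 1.701e+05 Hz  (b) Q = 0.2206  (c) BW = 7.712e+05 Hz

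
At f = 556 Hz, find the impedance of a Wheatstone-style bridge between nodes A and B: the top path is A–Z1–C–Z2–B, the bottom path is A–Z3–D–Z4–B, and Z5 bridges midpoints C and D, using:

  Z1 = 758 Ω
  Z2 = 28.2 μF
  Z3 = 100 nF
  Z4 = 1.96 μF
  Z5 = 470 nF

Step 1 — Angular frequency: ω = 2π·f = 2π·556 = 3493 rad/s.
Step 2 — Component impedances:
  Z1: Z = R = 758 Ω
  Z2: Z = 1/(jωC) = -j/(ω·C) = 0 - j10.15 Ω
  Z3: Z = 1/(jωC) = -j/(ω·C) = 0 - j2862 Ω
  Z4: Z = 1/(jωC) = -j/(ω·C) = 0 - j146 Ω
  Z5: Z = 1/(jωC) = -j/(ω·C) = 0 - j609 Ω
Step 3 — Bridge requires nodal analysis (the Z5 bridge couples midpoints C and D, so the two paths cannot be reduced to a simple series/parallel combination). Setting node B to ground and injecting 1 A at node A, the 3-node admittance system at A, C, D solves to V_A = Z_AB = 708.3 - j189.7 Ω = 733.3∠-15.0° Ω.

Z = 708.3 - j189.7 Ω = 733.3∠-15.0° Ω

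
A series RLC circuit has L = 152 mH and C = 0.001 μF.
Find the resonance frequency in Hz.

Step 1 — Resonance condition Im(Z)=0 gives ω₀ = 1/√(LC).
Step 2 — ω₀ = 1/√(0.152·1e-09) = 8.111e+04 rad/s.
Step 3 — f₀ = ω₀/(2π) = 1.291e+04 Hz.

f₀ = 1.291e+04 Hz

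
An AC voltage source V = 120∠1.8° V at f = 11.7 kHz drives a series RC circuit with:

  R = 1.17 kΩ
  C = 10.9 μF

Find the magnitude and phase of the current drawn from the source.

Step 1 — Angular frequency: ω = 2π·f = 2π·1.17e+04 = 7.351e+04 rad/s.
Step 2 — Component impedances:
  R: Z = R = 1170 Ω
  C: Z = 1/(jωC) = -j/(ω·C) = 0 - j1.248 Ω
Step 3 — Series combination: Z_total = R + C = 1170 - j1.248 Ω = 1170∠-0.1° Ω.
Step 4 — Source phasor: V = 120∠1.8° V = 119.9 + j3.769 V.
Step 5 — Ohm's law: I = V / Z_total = (119.9 + j3.769) / (1170 - j1.248) = 0.1025 + j0.003331 A.
Step 6 — Convert to polar: |I| = 0.1026 A, ∠I = 1.9°.

I = 0.1026∠1.9° A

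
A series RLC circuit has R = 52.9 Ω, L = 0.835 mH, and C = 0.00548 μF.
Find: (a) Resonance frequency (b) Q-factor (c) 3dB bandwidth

Step 1 — Resonance condition Im(Z)=0 gives ω₀ = 1/√(LC).
Step 2 — ω₀ = 1/√(0.000835·5.48e-09) = 4.675e+05 rad/s.
Step 3 — f₀ = ω₀/(2π) = 7.44e+04 Hz.
Step 4 — Series Q: Q = ω₀L/R = 4.675e+05·0.000835/52.9 = 7.379.
Step 5 — 3dB bandwidth: Δω = ω₀/Q = 6.335e+04 rad/s; BW = Δω/(2π) = 1.008e+04 Hz.

(a) f₀ = 7.44e+04 Hz  (b) Q = 7.379  (c) BW = 1.008e+04 Hz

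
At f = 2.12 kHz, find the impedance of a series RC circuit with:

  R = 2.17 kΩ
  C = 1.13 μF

Step 1 — Angular frequency: ω = 2π·f = 2π·2120 = 1.332e+04 rad/s.
Step 2 — Component impedances:
  R: Z = R = 2170 Ω
  C: Z = 1/(jωC) = -j/(ω·C) = 0 - j66.44 Ω
Step 3 — Series combination: Z_total = R + C = 2170 - j66.44 Ω = 2171∠-1.8° Ω.

Z = 2170 - j66.44 Ω = 2171∠-1.8° Ω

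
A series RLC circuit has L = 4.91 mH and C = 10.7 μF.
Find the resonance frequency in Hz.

Step 1 — Resonance condition Im(Z)=0 gives ω₀ = 1/√(LC).
Step 2 — ω₀ = 1/√(0.00491·1.07e-05) = 4363 rad/s.
Step 3 — f₀ = ω₀/(2π) = 694.4 Hz.

f₀ = 694.4 Hz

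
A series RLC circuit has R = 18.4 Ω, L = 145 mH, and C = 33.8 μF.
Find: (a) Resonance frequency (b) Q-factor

Step 1 — Resonance condition Im(Z)=0 gives ω₀ = 1/√(LC).
Step 2 — ω₀ = 1/√(0.145·3.38e-05) = 451.7 rad/s.
Step 3 — f₀ = ω₀/(2π) = 71.89 Hz.
Step 4 — Series Q: Q = ω₀L/R = 451.7·0.145/18.4 = 3.56.

(a) f₀ = 71.89 Hz  (b) Q = 3.56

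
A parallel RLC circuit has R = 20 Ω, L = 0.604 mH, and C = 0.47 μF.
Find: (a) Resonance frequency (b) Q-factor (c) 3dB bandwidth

Step 1 — Resonance: ω₀ = 1/√(LC) = 1/√(0.000604·4.7e-07) = 5.935e+04 rad/s.
Step 2 — f₀ = ω₀/(2π) = 9446 Hz.
Step 3 — Parallel Q: Q = R/(ω₀L) = 20/(5.935e+04·0.000604) = 0.5579.
Step 4 — Bandwidth: Δω = ω₀/Q = 1.064e+05 rad/s; BW = Δω/(2π) = 1.693e+04 Hz.

(a) f₀ = 9446 Hz  (b) Q = 0.5579  (c) BW = 1.693e+04 Hz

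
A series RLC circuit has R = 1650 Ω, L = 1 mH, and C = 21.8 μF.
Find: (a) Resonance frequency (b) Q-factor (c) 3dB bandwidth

Step 1 — Resonance: ω₀ = 1/√(LC) = 1/√(0.001·2.18e-05) = 6773 rad/s.
Step 2 — f₀ = ω₀/(2π) = 1078 Hz.
Step 3 — Series Q: Q = ω₀L/R = 6773·0.001/1650 = 0.004105.
Step 4 — Bandwidth: Δω = ω₀/Q = 1.65e+06 rad/s; BW = Δω/(2π) = 2.626e+05 Hz.

(a) f₀ = 1078 Hz  (b) Q = 0.004105  (c) BW = 2.626e+05 Hz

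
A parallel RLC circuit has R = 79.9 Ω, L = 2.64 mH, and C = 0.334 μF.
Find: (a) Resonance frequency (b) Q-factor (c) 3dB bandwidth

Step 1 — Resonance: ω₀ = 1/√(LC) = 1/√(0.00264·3.34e-07) = 3.368e+04 rad/s.
Step 2 — f₀ = ω₀/(2π) = 5360 Hz.
Step 3 — Parallel Q: Q = R/(ω₀L) = 79.9/(3.368e+04·0.00264) = 0.8987.
Step 4 — Bandwidth: Δω = ω₀/Q = 3.747e+04 rad/s; BW = Δω/(2π) = 5964 Hz.

(a) f₀ = 5360 Hz  (b) Q = 0.8987  (c) BW = 5964 Hz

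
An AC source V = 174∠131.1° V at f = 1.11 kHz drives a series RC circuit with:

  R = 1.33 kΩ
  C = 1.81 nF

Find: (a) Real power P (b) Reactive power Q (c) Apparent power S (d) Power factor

Step 1 — Angular frequency: ω = 2π·f = 2π·1110 = 6974 rad/s.
Step 2 — Component impedances:
  R: Z = R = 1330 Ω
  C: Z = 1/(jωC) = -j/(ω·C) = 0 - j7.922e+04 Ω
Step 3 — Series combination: Z_total = R + C = 1330 - j7.922e+04 Ω = 7.923e+04∠-89.0° Ω.
Step 4 — Source phasor: V = 174∠131.1° V = -114.4 + j131.1 V.
Step 5 — Current: I = V / Z = -0.001679 - j0.001416 A = 0.002196∠-139.9° A.
Step 6 — Complex power: S = V·I* = 0.006415 - j0.3821 VA.
Step 7 — Real power: P = Re(S) = 0.006415 W.
Step 8 — Reactive power: Q = Im(S) = -0.3821 VAR.
Step 9 — Apparent power: |S| = 0.3821 VA.
Step 10 — Power factor: PF = P/|S| = 0.01679 (leading).

(a) P = 0.006415 W  (b) Q = -0.3821 VAR  (c) S = 0.3821 VA  (d) PF = 0.01679 (leading)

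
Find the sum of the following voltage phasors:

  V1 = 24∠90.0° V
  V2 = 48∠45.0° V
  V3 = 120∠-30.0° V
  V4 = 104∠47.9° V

Step 1 — Convert each phasor to rectangular form:
  V1 = 24·(cos(90.0°) + j·sin(90.0°)) = 0 + j24 V
  V2 = 48·(cos(45.0°) + j·sin(45.0°)) = 33.94 + j33.94 V
  V3 = 120·(cos(-30.0°) + j·sin(-30.0°)) = 103.9 - j60 V
  V4 = 104·(cos(47.9°) + j·sin(47.9°)) = 69.72 + j77.17 V
Step 2 — Sum components: V_total = 207.6 + j75.11 V.
Step 3 — Convert to polar: |V_total| = 220.8 V, ∠V_total = 19.9°.

V_total = 220.8∠19.9° V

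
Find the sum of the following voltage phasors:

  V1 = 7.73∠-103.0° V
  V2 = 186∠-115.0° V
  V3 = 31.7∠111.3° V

Step 1 — Convert each phasor to rectangular form:
  V1 = 7.73·(cos(-103.0°) + j·sin(-103.0°)) = -1.739 - j7.532 V
  V2 = 186·(cos(-115.0°) + j·sin(-115.0°)) = -78.61 - j168.6 V
  V3 = 31.7·(cos(111.3°) + j·sin(111.3°)) = -11.52 + j29.53 V
Step 2 — Sum components: V_total = -91.86 - j146.6 V.
Step 3 — Convert to polar: |V_total| = 173 V, ∠V_total = -122.1°.

V_total = 173∠-122.1° V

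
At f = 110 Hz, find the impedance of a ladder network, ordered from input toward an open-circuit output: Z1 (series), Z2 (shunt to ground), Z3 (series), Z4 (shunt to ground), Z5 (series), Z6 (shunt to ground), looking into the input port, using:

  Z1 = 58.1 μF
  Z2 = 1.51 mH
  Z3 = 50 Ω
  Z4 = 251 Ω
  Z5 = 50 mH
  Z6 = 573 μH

Step 1 — Angular frequency: ω = 2π·f = 2π·110 = 691.2 rad/s.
Step 2 — Component impedances:
  Z1: Z = 1/(jωC) = -j/(ω·C) = 0 - j24.9 Ω
  Z2: Z = jωL = j·691.2·0.00151 = 0 + j1.044 Ω
  Z3: Z = R = 50 Ω
  Z4: Z = R = 251 Ω
  Z5: Z = jωL = j·691.2·0.05 = 0 + j34.56 Ω
  Z6: Z = jωL = j·691.2·0.000573 = 0 + j0.396 Ω
Step 3 — Ladder network (open output): work backward from the far end, alternating series and parallel combinations. Z_in = 0.01404 - j23.87 Ω = 23.87∠-90.0° Ω.

Z = 0.01404 - j23.87 Ω = 23.87∠-90.0° Ω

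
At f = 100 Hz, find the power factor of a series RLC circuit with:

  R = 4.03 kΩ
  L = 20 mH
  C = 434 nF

Step 1 — Angular frequency: ω = 2π·f = 2π·100 = 628.3 rad/s.
Step 2 — Component impedances:
  R: Z = R = 4030 Ω
  L: Z = jωL = j·628.3·0.02 = 0 + j12.57 Ω
  C: Z = 1/(jωC) = -j/(ω·C) = 0 - j3667 Ω
Step 3 — Series combination: Z_total = R + L + C = 4030 - j3655 Ω = 5440∠-42.2° Ω.
Step 4 — Power factor: PF = cos(φ) = Re(Z)/|Z| = 4030/5440 = 0.7408.
Step 5 — Type: Im(Z) = -3655 ⇒ leading (phase φ = -42.2°).

PF = 0.7408 (leading, φ = -42.2°)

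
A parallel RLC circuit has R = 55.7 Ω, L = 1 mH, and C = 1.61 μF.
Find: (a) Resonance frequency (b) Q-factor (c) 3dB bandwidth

Step 1 — Resonance: ω₀ = 1/√(LC) = 1/√(0.001·1.61e-06) = 2.492e+04 rad/s.
Step 2 — f₀ = ω₀/(2π) = 3966 Hz.
Step 3 — Parallel Q: Q = R/(ω₀L) = 55.7/(2.492e+04·0.001) = 2.235.
Step 4 — Bandwidth: Δω = ω₀/Q = 1.115e+04 rad/s; BW = Δω/(2π) = 1775 Hz.

(a) f₀ = 3966 Hz  (b) Q = 2.235  (c) BW = 1775 Hz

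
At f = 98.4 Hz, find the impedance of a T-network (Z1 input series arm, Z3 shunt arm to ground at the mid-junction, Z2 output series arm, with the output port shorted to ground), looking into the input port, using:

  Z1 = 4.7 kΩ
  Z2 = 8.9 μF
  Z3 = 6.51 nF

Step 1 — Angular frequency: ω = 2π·f = 2π·98.4 = 618.3 rad/s.
Step 2 — Component impedances:
  Z1: Z = R = 4700 Ω
  Z2: Z = 1/(jωC) = -j/(ω·C) = 0 - j181.7 Ω
  Z3: Z = 1/(jωC) = -j/(ω·C) = 0 - j2.485e+05 Ω
Step 3 — With the output port shorted to ground, the output series arm Z2 runs from the junction to ground; the shunt arm Z3 also runs from the junction to ground. They appear in parallel: Z3 || Z2 = 0 - j181.6 Ω.
Step 4 — Series with input arm Z1: Z_in = Z1 + (Z3 || Z2) = 4700 - j181.6 Ω = 4704∠-2.2° Ω.

Z = 4700 - j181.6 Ω = 4704∠-2.2° Ω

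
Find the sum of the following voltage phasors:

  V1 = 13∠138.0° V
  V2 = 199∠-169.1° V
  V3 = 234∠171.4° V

Step 1 — Convert each phasor to rectangular form:
  V1 = 13·(cos(138.0°) + j·sin(138.0°)) = -9.661 + j8.699 V
  V2 = 199·(cos(-169.1°) + j·sin(-169.1°)) = -195.4 - j37.63 V
  V3 = 234·(cos(171.4°) + j·sin(171.4°)) = -231.4 + j34.99 V
Step 2 — Sum components: V_total = -436.4 + j6.06 V.
Step 3 — Convert to polar: |V_total| = 436.5 V, ∠V_total = 179.2°.

V_total = 436.5∠179.2° V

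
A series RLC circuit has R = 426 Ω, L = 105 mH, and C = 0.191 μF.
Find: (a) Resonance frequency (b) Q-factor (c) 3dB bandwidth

Step 1 — Resonance: ω₀ = 1/√(LC) = 1/√(0.105·1.91e-07) = 7061 rad/s.
Step 2 — f₀ = ω₀/(2π) = 1124 Hz.
Step 3 — Series Q: Q = ω₀L/R = 7061·0.105/426 = 1.74.
Step 4 — Bandwidth: Δω = ω₀/Q = 4057 rad/s; BW = Δω/(2π) = 645.7 Hz.

(a) f₀ = 1124 Hz  (b) Q = 1.74  (c) BW = 645.7 Hz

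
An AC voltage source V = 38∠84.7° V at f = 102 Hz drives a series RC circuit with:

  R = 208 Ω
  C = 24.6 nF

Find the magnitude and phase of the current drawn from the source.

Step 1 — Angular frequency: ω = 2π·f = 2π·102 = 640.9 rad/s.
Step 2 — Component impedances:
  R: Z = R = 208 Ω
  C: Z = 1/(jωC) = -j/(ω·C) = 0 - j6.343e+04 Ω
Step 3 — Series combination: Z_total = R + C = 208 - j6.343e+04 Ω = 6.343e+04∠-89.8° Ω.
Step 4 — Source phasor: V = 38∠84.7° V = 3.51 + j37.84 V.
Step 5 — Ohm's law: I = V / Z_total = (3.51 + j37.84) / (208 - j6.343e+04) = -0.0005963 + j5.729e-05 A.
Step 6 — Convert to polar: |I| = 0.0005991 A, ∠I = 174.5°.

I = 0.0005991∠174.5° A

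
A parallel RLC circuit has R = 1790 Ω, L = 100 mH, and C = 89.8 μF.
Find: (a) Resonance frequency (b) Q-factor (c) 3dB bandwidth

Step 1 — Resonance: ω₀ = 1/√(LC) = 1/√(0.1·8.98e-05) = 333.7 rad/s.
Step 2 — f₀ = ω₀/(2π) = 53.11 Hz.
Step 3 — Parallel Q: Q = R/(ω₀L) = 1790/(333.7·0.1) = 53.64.
Step 4 — Bandwidth: Δω = ω₀/Q = 6.221 rad/s; BW = Δω/(2π) = 0.9901 Hz.

(a) f₀ = 53.11 Hz  (b) Q = 53.64  (c) BW = 0.9901 Hz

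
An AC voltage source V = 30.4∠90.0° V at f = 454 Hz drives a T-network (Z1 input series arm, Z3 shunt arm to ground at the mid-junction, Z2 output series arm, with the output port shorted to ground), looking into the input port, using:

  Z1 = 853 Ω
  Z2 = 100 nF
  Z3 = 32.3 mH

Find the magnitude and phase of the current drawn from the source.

Step 1 — Angular frequency: ω = 2π·f = 2π·454 = 2853 rad/s.
Step 2 — Component impedances:
  Z1: Z = R = 853 Ω
  Z2: Z = 1/(jωC) = -j/(ω·C) = 0 - j3506 Ω
  Z3: Z = jωL = j·2853·0.0323 = 0 + j92.14 Ω
Step 3 — With the output port shorted to ground, the output series arm Z2 runs from the junction to ground; the shunt arm Z3 also runs from the junction to ground. They appear in parallel: Z3 || Z2 = 0 + j94.62 Ω.
Step 4 — Series with input arm Z1: Z_in = Z1 + (Z3 || Z2) = 853 + j94.62 Ω = 858.2∠6.3° Ω.
Step 5 — Source phasor: V = 30.4∠90.0° V = 0 + j30.4 V.
Step 6 — Ohm's law: I = V / Z_total = (0 + j30.4) / (853 + j94.62) = 0.003905 + j0.03521 A.
Step 7 — Convert to polar: |I| = 0.03542 A, ∠I = 83.7°.

I = 0.03542∠83.7° A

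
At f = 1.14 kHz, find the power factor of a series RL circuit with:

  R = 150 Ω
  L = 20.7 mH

Step 1 — Angular frequency: ω = 2π·f = 2π·1140 = 7163 rad/s.
Step 2 — Component impedances:
  R: Z = R = 150 Ω
  L: Z = jωL = j·7163·0.0207 = 0 + j148.3 Ω
Step 3 — Series combination: Z_total = R + L = 150 + j148.3 Ω = 210.9∠44.7° Ω.
Step 4 — Power factor: PF = cos(φ) = Re(Z)/|Z| = 150/210.9 = 0.7112.
Step 5 — Type: Im(Z) = 148.3 ⇒ lagging (phase φ = 44.7°).

PF = 0.7112 (lagging, φ = 44.7°)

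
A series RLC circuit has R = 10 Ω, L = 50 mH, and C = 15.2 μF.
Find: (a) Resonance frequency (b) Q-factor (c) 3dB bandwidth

Step 1 — Resonance: ω₀ = 1/√(LC) = 1/√(0.05·1.52e-05) = 1147 rad/s.
Step 2 — f₀ = ω₀/(2π) = 182.6 Hz.
Step 3 — Series Q: Q = ω₀L/R = 1147·0.05/10 = 5.735.
Step 4 — Bandwidth: Δω = ω₀/Q = 200 rad/s; BW = Δω/(2π) = 31.83 Hz.

(a) f₀ = 182.6 Hz  (b) Q = 5.735  (c) BW = 31.83 Hz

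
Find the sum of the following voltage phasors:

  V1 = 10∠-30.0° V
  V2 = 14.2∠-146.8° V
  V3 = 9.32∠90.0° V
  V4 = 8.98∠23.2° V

Step 1 — Convert each phasor to rectangular form:
  V1 = 10·(cos(-30.0°) + j·sin(-30.0°)) = 8.66 - j5 V
  V2 = 14.2·(cos(-146.8°) + j·sin(-146.8°)) = -11.88 - j7.775 V
  V3 = 9.32·(cos(90.0°) + j·sin(90.0°)) = 0 + j9.32 V
  V4 = 8.98·(cos(23.2°) + j·sin(23.2°)) = 8.254 + j3.538 V
Step 2 — Sum components: V_total = 5.032 + j0.0822 V.
Step 3 — Convert to polar: |V_total| = 5.033 V, ∠V_total = 0.9°.

V_total = 5.033∠0.9° V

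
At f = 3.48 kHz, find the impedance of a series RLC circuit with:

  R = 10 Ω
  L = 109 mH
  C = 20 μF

Step 1 — Angular frequency: ω = 2π·f = 2π·3480 = 2.187e+04 rad/s.
Step 2 — Component impedances:
  R: Z = R = 10 Ω
  L: Z = jωL = j·2.187e+04·0.109 = 0 + j2383 Ω
  C: Z = 1/(jωC) = -j/(ω·C) = 0 - j2.287 Ω
Step 3 — Series combination: Z_total = R + L + C = 10 + j2381 Ω = 2381∠89.8° Ω.

Z = 10 + j2381 Ω = 2381∠89.8° Ω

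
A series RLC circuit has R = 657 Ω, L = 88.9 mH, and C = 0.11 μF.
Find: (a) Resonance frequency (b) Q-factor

Step 1 — Resonance condition Im(Z)=0 gives ω₀ = 1/√(LC).
Step 2 — ω₀ = 1/√(0.0889·1.1e-07) = 1.011e+04 rad/s.
Step 3 — f₀ = ω₀/(2π) = 1609 Hz.
Step 4 — Series Q: Q = ω₀L/R = 1.011e+04·0.0889/657 = 1.368.

(a) f₀ = 1609 Hz  (b) Q = 1.368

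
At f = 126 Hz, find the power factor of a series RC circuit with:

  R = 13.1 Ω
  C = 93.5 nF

Step 1 — Angular frequency: ω = 2π·f = 2π·126 = 791.7 rad/s.
Step 2 — Component impedances:
  R: Z = R = 13.1 Ω
  C: Z = 1/(jωC) = -j/(ω·C) = 0 - j1.351e+04 Ω
Step 3 — Series combination: Z_total = R + C = 13.1 - j1.351e+04 Ω = 1.351e+04∠-89.9° Ω.
Step 4 — Power factor: PF = cos(φ) = Re(Z)/|Z| = 13.1/1.351e+04 = 0.0009697.
Step 5 — Type: Im(Z) = -1.351e+04 ⇒ leading (phase φ = -89.9°).

PF = 0.0009697 (leading, φ = -89.9°)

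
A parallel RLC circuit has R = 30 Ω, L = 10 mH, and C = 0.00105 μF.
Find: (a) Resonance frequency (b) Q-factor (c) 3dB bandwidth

Step 1 — Resonance: ω₀ = 1/√(LC) = 1/√(0.01·1.05e-09) = 3.086e+05 rad/s.
Step 2 — f₀ = ω₀/(2π) = 4.912e+04 Hz.
Step 3 — Parallel Q: Q = R/(ω₀L) = 30/(3.086e+05·0.01) = 0.009721.
Step 4 — Bandwidth: Δω = ω₀/Q = 3.175e+07 rad/s; BW = Δω/(2π) = 5.053e+06 Hz.

(a) f₀ = 4.912e+04 Hz  (b) Q = 0.009721  (c) BW = 5.053e+06 Hz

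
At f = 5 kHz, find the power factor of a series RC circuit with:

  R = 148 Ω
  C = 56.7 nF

Step 1 — Angular frequency: ω = 2π·f = 2π·5000 = 3.142e+04 rad/s.
Step 2 — Component impedances:
  R: Z = R = 148 Ω
  C: Z = 1/(jωC) = -j/(ω·C) = 0 - j561.4 Ω
Step 3 — Series combination: Z_total = R + C = 148 - j561.4 Ω = 580.6∠-75.2° Ω.
Step 4 — Power factor: PF = cos(φ) = Re(Z)/|Z| = 148/580.6 = 0.2549.
Step 5 — Type: Im(Z) = -561.4 ⇒ leading (phase φ = -75.2°).

PF = 0.2549 (leading, φ = -75.2°)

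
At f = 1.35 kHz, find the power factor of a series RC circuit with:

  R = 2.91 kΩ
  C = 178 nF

Step 1 — Angular frequency: ω = 2π·f = 2π·1350 = 8482 rad/s.
Step 2 — Component impedances:
  R: Z = R = 2910 Ω
  C: Z = 1/(jωC) = -j/(ω·C) = 0 - j662.3 Ω
Step 3 — Series combination: Z_total = R + C = 2910 - j662.3 Ω = 2984∠-12.8° Ω.
Step 4 — Power factor: PF = cos(φ) = Re(Z)/|Z| = 2910/2984.4 = 0.9751.
Step 5 — Type: Im(Z) = -662.3 ⇒ leading (phase φ = -12.8°).

PF = 0.9751 (leading, φ = -12.8°)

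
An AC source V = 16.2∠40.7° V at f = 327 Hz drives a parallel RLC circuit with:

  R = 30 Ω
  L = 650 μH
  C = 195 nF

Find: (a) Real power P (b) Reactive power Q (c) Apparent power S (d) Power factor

Step 1 — Angular frequency: ω = 2π·f = 2π·327 = 2055 rad/s.
Step 2 — Component impedances:
  R: Z = R = 30 Ω
  L: Z = jωL = j·2055·0.00065 = 0 + j1.335 Ω
  C: Z = 1/(jωC) = -j/(ω·C) = 0 - j2496 Ω
Step 3 — Parallel combination: 1/Z_total = 1/R + 1/L + 1/C; Z_total = 0.0594 + j1.334 Ω = 1.335∠87.4° Ω.
Step 4 — Source phasor: V = 16.2∠40.7° V = 12.28 + j10.56 V.
Step 5 — Current: I = V / Z = 8.315 - j8.839 A = 12.14∠-46.7° A.
Step 6 — Complex power: S = V·I* = 8.748 + j196.4 VA.
Step 7 — Real power: P = Re(S) = 8.748 W.
Step 8 — Reactive power: Q = Im(S) = 196.4 VAR.
Step 9 — Apparent power: |S| = 196.6 VA.
Step 10 — Power factor: PF = P/|S| = 0.0445 (lagging).

(a) P = 8.748 W  (b) Q = 196.4 VAR  (c) S = 196.6 VA  (d) PF = 0.0445 (lagging)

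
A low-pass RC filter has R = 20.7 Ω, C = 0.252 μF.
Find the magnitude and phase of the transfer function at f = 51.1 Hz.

Step 1 — Angular frequency: ω = 2π·51.1 = 321.1 rad/s.
Step 2 — Transfer function: H(jω) = 1/(1 + jωRC).
Step 3 — Denominator: 1 + jωRC = 1 + j·321.1·20.7·2.52e-07 = 1 + j0.001675.
Step 4 — H = 1 - j0.001675.
Step 5 — Magnitude: |H| = 1 (-0.0 dB); phase: φ = -0.1°.

|H| = 1 (-0.0 dB), φ = -0.1°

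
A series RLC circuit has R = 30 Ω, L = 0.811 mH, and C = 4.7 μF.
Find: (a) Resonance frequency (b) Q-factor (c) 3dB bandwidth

Step 1 — Resonance: ω₀ = 1/√(LC) = 1/√(0.000811·4.7e-06) = 1.62e+04 rad/s.
Step 2 — f₀ = ω₀/(2π) = 2578 Hz.
Step 3 — Series Q: Q = ω₀L/R = 1.62e+04·0.000811/30 = 0.4379.
Step 4 — Bandwidth: Δω = ω₀/Q = 3.699e+04 rad/s; BW = Δω/(2π) = 5887 Hz.

(a) f₀ = 2578 Hz  (b) Q = 0.4379  (c) BW = 5887 Hz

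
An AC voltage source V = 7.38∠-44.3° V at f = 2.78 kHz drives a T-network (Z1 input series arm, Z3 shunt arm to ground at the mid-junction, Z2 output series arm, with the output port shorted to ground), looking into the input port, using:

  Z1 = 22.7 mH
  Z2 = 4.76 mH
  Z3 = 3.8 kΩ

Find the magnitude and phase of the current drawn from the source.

Step 1 — Angular frequency: ω = 2π·f = 2π·2780 = 1.747e+04 rad/s.
Step 2 — Component impedances:
  Z1: Z = jωL = j·1.747e+04·0.0227 = 0 + j396.5 Ω
  Z2: Z = jωL = j·1.747e+04·0.00476 = 0 + j83.14 Ω
  Z3: Z = R = 3800 Ω
Step 3 — With the output port shorted to ground, the output series arm Z2 runs from the junction to ground; the shunt arm Z3 also runs from the junction to ground. They appear in parallel: Z3 || Z2 = 1.818 + j83.1 Ω.
Step 4 — Series with input arm Z1: Z_in = Z1 + (Z3 || Z2) = 1.818 + j479.6 Ω = 479.6∠89.8° Ω.
Step 5 — Source phasor: V = 7.38∠-44.3° V = 5.282 - j5.154 V.
Step 6 — Ohm's law: I = V / Z_total = (5.282 - j5.154) / (1.818 + j479.6) = -0.0107 - j0.01105 A.
Step 7 — Convert to polar: |I| = 0.01539 A, ∠I = -134.1°.

I = 0.01539∠-134.1° A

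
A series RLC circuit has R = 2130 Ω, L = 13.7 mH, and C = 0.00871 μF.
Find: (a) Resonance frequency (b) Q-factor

Step 1 — Resonance condition Im(Z)=0 gives ω₀ = 1/√(LC).
Step 2 — ω₀ = 1/√(0.0137·8.71e-09) = 9.154e+04 rad/s.
Step 3 — f₀ = ω₀/(2π) = 1.457e+04 Hz.
Step 4 — Series Q: Q = ω₀L/R = 9.154e+04·0.0137/2130 = 0.5888.

(a) f₀ = 1.457e+04 Hz  (b) Q = 0.5888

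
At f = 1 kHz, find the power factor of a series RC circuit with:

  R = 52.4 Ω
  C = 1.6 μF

Step 1 — Angular frequency: ω = 2π·f = 2π·1000 = 6283 rad/s.
Step 2 — Component impedances:
  R: Z = R = 52.4 Ω
  C: Z = 1/(jωC) = -j/(ω·C) = 0 - j99.47 Ω
Step 3 — Series combination: Z_total = R + C = 52.4 - j99.47 Ω = 112.4∠-62.2° Ω.
Step 4 — Power factor: PF = cos(φ) = Re(Z)/|Z| = 52.4/112.43 = 0.4661.
Step 5 — Type: Im(Z) = -99.47 ⇒ leading (phase φ = -62.2°).

PF = 0.4661 (leading, φ = -62.2°)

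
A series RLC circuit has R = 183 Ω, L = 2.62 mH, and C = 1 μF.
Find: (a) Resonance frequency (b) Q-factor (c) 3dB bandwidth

Step 1 — Resonance condition Im(Z)=0 gives ω₀ = 1/√(LC).
Step 2 — ω₀ = 1/√(0.00262·1e-06) = 1.954e+04 rad/s.
Step 3 — f₀ = ω₀/(2π) = 3109 Hz.
Step 4 — Series Q: Q = ω₀L/R = 1.954e+04·0.00262/183 = 0.2797.
Step 5 — 3dB bandwidth: Δω = ω₀/Q = 6.985e+04 rad/s; BW = Δω/(2π) = 1.112e+04 Hz.

(a) f₀ = 3109 Hz  (b) Q = 0.2797  (c) BW = 1.112e+04 Hz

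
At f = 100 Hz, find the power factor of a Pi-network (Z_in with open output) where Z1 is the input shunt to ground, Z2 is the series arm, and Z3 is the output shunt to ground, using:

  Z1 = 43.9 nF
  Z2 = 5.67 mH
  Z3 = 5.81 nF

Step 1 — Angular frequency: ω = 2π·f = 2π·100 = 628.3 rad/s.
Step 2 — Component impedances:
  Z1: Z = 1/(jωC) = -j/(ω·C) = 0 - j3.625e+04 Ω
  Z2: Z = jωL = j·628.3·0.00567 = 0 + j3.563 Ω
  Z3: Z = 1/(jωC) = -j/(ω·C) = 0 - j2.739e+05 Ω
Step 3 — With open output, the series arm Z2 and the output shunt Z3 appear in series to ground: Z2 + Z3 = 0 - j2.739e+05 Ω.
Step 4 — Parallel with input shunt Z1: Z_in = Z1 || (Z2 + Z3) = 0 - j3.202e+04 Ω = 3.202e+04∠-90.0° Ω.
Step 5 — Power factor: PF = cos(φ) = Re(Z)/|Z| = 0/3.202e+04 = 0.
Step 6 — Type: Im(Z) = -3.202e+04 ⇒ leading (phase φ = -90.0°).

PF = 0 (leading, φ = -90.0°)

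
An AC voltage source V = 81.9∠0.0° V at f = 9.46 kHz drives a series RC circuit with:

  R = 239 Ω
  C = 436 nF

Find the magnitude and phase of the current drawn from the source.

Step 1 — Angular frequency: ω = 2π·f = 2π·9460 = 5.944e+04 rad/s.
Step 2 — Component impedances:
  R: Z = R = 239 Ω
  C: Z = 1/(jωC) = -j/(ω·C) = 0 - j38.59 Ω
Step 3 — Series combination: Z_total = R + C = 239 - j38.59 Ω = 242.1∠-9.2° Ω.
Step 4 — Source phasor: V = 81.9∠0.0° V = 81.9 V.
Step 5 — Ohm's law: I = V / Z_total = (81.9) / (239 - j38.59) = 0.334 + j0.05392 A.
Step 6 — Convert to polar: |I| = 0.3383 A, ∠I = 9.2°.

I = 0.3383∠9.2° A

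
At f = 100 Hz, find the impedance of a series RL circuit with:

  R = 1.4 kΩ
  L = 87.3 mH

Step 1 — Angular frequency: ω = 2π·f = 2π·100 = 628.3 rad/s.
Step 2 — Component impedances:
  R: Z = R = 1400 Ω
  L: Z = jωL = j·628.3·0.0873 = 0 + j54.85 Ω
Step 3 — Series combination: Z_total = R + L = 1400 + j54.85 Ω = 1401∠2.2° Ω.

Z = 1400 + j54.85 Ω = 1401∠2.2° Ω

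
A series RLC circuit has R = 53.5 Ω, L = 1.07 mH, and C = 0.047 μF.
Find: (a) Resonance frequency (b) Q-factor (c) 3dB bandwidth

Step 1 — Resonance: ω₀ = 1/√(LC) = 1/√(0.00107·4.7e-08) = 1.41e+05 rad/s.
Step 2 — f₀ = ω₀/(2π) = 2.244e+04 Hz.
Step 3 — Series Q: Q = ω₀L/R = 1.41e+05·0.00107/53.5 = 2.82.
Step 4 — Bandwidth: Δω = ω₀/Q = 5e+04 rad/s; BW = Δω/(2π) = 7958 Hz.

(a) f₀ = 2.244e+04 Hz  (b) Q = 2.82  (c) BW = 7958 Hz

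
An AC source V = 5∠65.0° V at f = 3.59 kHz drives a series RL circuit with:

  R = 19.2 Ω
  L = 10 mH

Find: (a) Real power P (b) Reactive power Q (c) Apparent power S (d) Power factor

Step 1 — Angular frequency: ω = 2π·f = 2π·3590 = 2.256e+04 rad/s.
Step 2 — Component impedances:
  R: Z = R = 19.2 Ω
  L: Z = jωL = j·2.256e+04·0.01 = 0 + j225.6 Ω
Step 3 — Series combination: Z_total = R + L = 19.2 + j225.6 Ω = 226.4∠85.1° Ω.
Step 4 — Source phasor: V = 5∠65.0° V = 2.113 + j4.532 V.
Step 5 — Current: I = V / Z = 0.02074 - j0.007603 A = 0.02209∠-20.1° A.
Step 6 — Complex power: S = V·I* = 0.009366 + j0.11 VA.
Step 7 — Real power: P = Re(S) = 0.009366 W.
Step 8 — Reactive power: Q = Im(S) = 0.11 VAR.
Step 9 — Apparent power: |S| = 0.1104 VA.
Step 10 — Power factor: PF = P/|S| = 0.08481 (lagging).

(a) P = 0.009366 W  (b) Q = 0.11 VAR  (c) S = 0.1104 VA  (d) PF = 0.08481 (lagging)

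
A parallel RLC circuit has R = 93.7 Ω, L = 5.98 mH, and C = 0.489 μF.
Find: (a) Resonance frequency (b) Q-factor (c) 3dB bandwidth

Step 1 — Resonance: ω₀ = 1/√(LC) = 1/√(0.00598·4.89e-07) = 1.849e+04 rad/s.
Step 2 — f₀ = ω₀/(2π) = 2943 Hz.
Step 3 — Parallel Q: Q = R/(ω₀L) = 93.7/(1.849e+04·0.00598) = 0.8473.
Step 4 — Bandwidth: Δω = ω₀/Q = 2.182e+04 rad/s; BW = Δω/(2π) = 3474 Hz.

(a) f₀ = 2943 Hz  (b) Q = 0.8473  (c) BW = 3474 Hz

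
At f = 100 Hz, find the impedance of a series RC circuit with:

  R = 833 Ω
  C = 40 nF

Step 1 — Angular frequency: ω = 2π·f = 2π·100 = 628.3 rad/s.
Step 2 — Component impedances:
  R: Z = R = 833 Ω
  C: Z = 1/(jωC) = -j/(ω·C) = 0 - j3.979e+04 Ω
Step 3 — Series combination: Z_total = R + C = 833 - j3.979e+04 Ω = 3.98e+04∠-88.8° Ω.

Z = 833 - j3.979e+04 Ω = 3.98e+04∠-88.8° Ω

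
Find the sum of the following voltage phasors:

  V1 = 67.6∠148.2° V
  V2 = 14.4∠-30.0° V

Step 1 — Convert each phasor to rectangular form:
  V1 = 67.6·(cos(148.2°) + j·sin(148.2°)) = -57.45 + j35.62 V
  V2 = 14.4·(cos(-30.0°) + j·sin(-30.0°)) = 12.47 - j7.2 V
Step 2 — Sum components: V_total = -44.98 + j28.42 V.
Step 3 — Convert to polar: |V_total| = 53.21 V, ∠V_total = 147.7°.

V_total = 53.21∠147.7° V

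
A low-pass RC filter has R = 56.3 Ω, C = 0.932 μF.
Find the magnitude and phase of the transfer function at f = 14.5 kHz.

Step 1 — Angular frequency: ω = 2π·1.45e+04 = 9.111e+04 rad/s.
Step 2 — Transfer function: H(jω) = 1/(1 + jωRC).
Step 3 — Denominator: 1 + jωRC = 1 + j·9.111e+04·56.3·9.32e-07 = 1 + j4.78.
Step 4 — H = 0.04192 - j0.2004.
Step 5 — Magnitude: |H| = 0.2048 (-13.8 dB); phase: φ = -78.2°.

|H| = 0.2048 (-13.8 dB), φ = -78.2°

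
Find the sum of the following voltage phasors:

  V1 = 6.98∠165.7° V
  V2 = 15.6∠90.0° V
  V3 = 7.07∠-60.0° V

Step 1 — Convert each phasor to rectangular form:
  V1 = 6.98·(cos(165.7°) + j·sin(165.7°)) = -6.764 + j1.724 V
  V2 = 15.6·(cos(90.0°) + j·sin(90.0°)) = 0 + j15.6 V
  V3 = 7.07·(cos(-60.0°) + j·sin(-60.0°)) = 3.535 - j6.123 V
Step 2 — Sum components: V_total = -3.229 + j11.2 V.
Step 3 — Convert to polar: |V_total| = 11.66 V, ∠V_total = 106.1°.

V_total = 11.66∠106.1° V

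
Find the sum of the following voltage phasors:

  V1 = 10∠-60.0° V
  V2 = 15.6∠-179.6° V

Step 1 — Convert each phasor to rectangular form:
  V1 = 10·(cos(-60.0°) + j·sin(-60.0°)) = 5 - j8.66 V
  V2 = 15.6·(cos(-179.6°) + j·sin(-179.6°)) = -15.6 - j0.1089 V
Step 2 — Sum components: V_total = -10.6 - j8.769 V.
Step 3 — Convert to polar: |V_total| = 13.76 V, ∠V_total = -140.4°.

V_total = 13.76∠-140.4° V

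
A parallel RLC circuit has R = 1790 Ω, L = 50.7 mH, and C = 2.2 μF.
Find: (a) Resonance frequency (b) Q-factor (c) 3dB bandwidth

Step 1 — Resonance: ω₀ = 1/√(LC) = 1/√(0.0507·2.2e-06) = 2994 rad/s.
Step 2 — f₀ = ω₀/(2π) = 476.5 Hz.
Step 3 — Parallel Q: Q = R/(ω₀L) = 1790/(2994·0.0507) = 11.79.
Step 4 — Bandwidth: Δω = ω₀/Q = 253.9 rad/s; BW = Δω/(2π) = 40.42 Hz.

(a) f₀ = 476.5 Hz  (b) Q = 11.79  (c) BW = 40.42 Hz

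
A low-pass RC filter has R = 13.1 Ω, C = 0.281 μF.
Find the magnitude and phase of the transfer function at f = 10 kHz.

Step 1 — Angular frequency: ω = 2π·1e+04 = 6.283e+04 rad/s.
Step 2 — Transfer function: H(jω) = 1/(1 + jωRC).
Step 3 — Denominator: 1 + jωRC = 1 + j·6.283e+04·13.1·2.81e-07 = 1 + j0.2313.
Step 4 — H = 0.9492 - j0.2195.
Step 5 — Magnitude: |H| = 0.9743 (-0.2 dB); phase: φ = -13.0°.

|H| = 0.9743 (-0.2 dB), φ = -13.0°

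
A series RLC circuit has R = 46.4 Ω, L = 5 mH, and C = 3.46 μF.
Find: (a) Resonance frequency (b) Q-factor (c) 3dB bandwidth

Step 1 — Resonance: ω₀ = 1/√(LC) = 1/√(0.005·3.46e-06) = 7603 rad/s.
Step 2 — f₀ = ω₀/(2π) = 1210 Hz.
Step 3 — Series Q: Q = ω₀L/R = 7603·0.005/46.4 = 0.8193.
Step 4 — Bandwidth: Δω = ω₀/Q = 9280 rad/s; BW = Δω/(2π) = 1477 Hz.

(a) f₀ = 1210 Hz  (b) Q = 0.8193  (c) BW = 1477 Hz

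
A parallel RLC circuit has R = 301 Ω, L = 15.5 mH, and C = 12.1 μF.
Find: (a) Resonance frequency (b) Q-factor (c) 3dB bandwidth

Step 1 — Resonance: ω₀ = 1/√(LC) = 1/√(0.0155·1.21e-05) = 2309 rad/s.
Step 2 — f₀ = ω₀/(2π) = 367.5 Hz.
Step 3 — Parallel Q: Q = R/(ω₀L) = 301/(2309·0.0155) = 8.41.
Step 4 — Bandwidth: Δω = ω₀/Q = 274.6 rad/s; BW = Δω/(2π) = 43.7 Hz.

(a) f₀ = 367.5 Hz  (b) Q = 8.41  (c) BW = 43.7 Hz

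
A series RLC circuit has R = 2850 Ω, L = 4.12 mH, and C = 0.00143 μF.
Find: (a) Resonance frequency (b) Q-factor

Step 1 — Resonance condition Im(Z)=0 gives ω₀ = 1/√(LC).
Step 2 — ω₀ = 1/√(0.00412·1.43e-09) = 4.12e+05 rad/s.
Step 3 — f₀ = ω₀/(2π) = 6.557e+04 Hz.
Step 4 — Series Q: Q = ω₀L/R = 4.12e+05·0.00412/2850 = 0.5956.

(a) f₀ = 6.557e+04 Hz  (b) Q = 0.5956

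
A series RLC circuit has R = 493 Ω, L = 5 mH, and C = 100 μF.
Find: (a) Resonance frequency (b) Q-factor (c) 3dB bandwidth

Step 1 — Resonance: ω₀ = 1/√(LC) = 1/√(0.005·0.0001) = 1414 rad/s.
Step 2 — f₀ = ω₀/(2π) = 225.1 Hz.
Step 3 — Series Q: Q = ω₀L/R = 1414·0.005/493 = 0.01434.
Step 4 — Bandwidth: Δω = ω₀/Q = 9.86e+04 rad/s; BW = Δω/(2π) = 1.569e+04 Hz.

(a) f₀ = 225.1 Hz  (b) Q = 0.01434  (c) BW = 1.569e+04 Hz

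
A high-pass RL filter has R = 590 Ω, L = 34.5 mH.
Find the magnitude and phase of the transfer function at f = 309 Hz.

Step 1 — Angular frequency: ω = 2π·309 = 1942 rad/s.
Step 2 — Transfer function: H(jω) = jωL/(R + jωL).
Step 3 — Numerator jωL = j·66.98; denominator R + jωL = 590 + j66.98.
Step 4 — H = 0.01272 + j0.1121.
Step 5 — Magnitude: |H| = 0.1128 (-19.0 dB); phase: φ = 83.5°.

|H| = 0.1128 (-19.0 dB), φ = 83.5°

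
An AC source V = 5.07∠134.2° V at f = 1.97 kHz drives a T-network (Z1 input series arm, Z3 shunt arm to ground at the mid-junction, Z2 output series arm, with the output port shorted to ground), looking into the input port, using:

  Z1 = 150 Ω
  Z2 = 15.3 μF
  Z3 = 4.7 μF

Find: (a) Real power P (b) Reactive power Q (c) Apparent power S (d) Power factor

Step 1 — Angular frequency: ω = 2π·f = 2π·1970 = 1.238e+04 rad/s.
Step 2 — Component impedances:
  Z1: Z = R = 150 Ω
  Z2: Z = 1/(jωC) = -j/(ω·C) = 0 - j5.28 Ω
  Z3: Z = 1/(jωC) = -j/(ω·C) = 0 - j17.19 Ω
Step 3 — With the output port shorted to ground, the output series arm Z2 runs from the junction to ground; the shunt arm Z3 also runs from the junction to ground. They appear in parallel: Z3 || Z2 = 0 - j4.039 Ω.
Step 4 — Series with input arm Z1: Z_in = Z1 + (Z3 || Z2) = 150 - j4.039 Ω = 150.1∠-1.5° Ω.
Step 5 — Source phasor: V = 5.07∠134.2° V = -3.535 + j3.635 V.
Step 6 — Current: I = V / Z = -0.0242 + j0.02358 A = 0.03379∠135.7° A.
Step 7 — Complex power: S = V·I* = 0.1712 - j0.004612 VA.
Step 8 — Real power: P = Re(S) = 0.1712 W.
Step 9 — Reactive power: Q = Im(S) = -0.004612 VAR.
Step 10 — Apparent power: |S| = 0.1713 VA.
Step 11 — Power factor: PF = P/|S| = 0.9996 (leading).

(a) P = 0.1712 W  (b) Q = -0.004612 VAR  (c) S = 0.1713 VA  (d) PF = 0.9996 (leading)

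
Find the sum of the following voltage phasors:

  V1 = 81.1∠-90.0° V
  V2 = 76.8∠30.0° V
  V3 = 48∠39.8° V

Step 1 — Convert each phasor to rectangular form:
  V1 = 81.1·(cos(-90.0°) + j·sin(-90.0°)) = 0 - j81.1 V
  V2 = 76.8·(cos(30.0°) + j·sin(30.0°)) = 66.51 + j38.4 V
  V3 = 48·(cos(39.8°) + j·sin(39.8°)) = 36.88 + j30.73 V
Step 2 — Sum components: V_total = 103.4 - j11.97 V.
Step 3 — Convert to polar: |V_total| = 104.1 V, ∠V_total = -6.6°.

V_total = 104.1∠-6.6° V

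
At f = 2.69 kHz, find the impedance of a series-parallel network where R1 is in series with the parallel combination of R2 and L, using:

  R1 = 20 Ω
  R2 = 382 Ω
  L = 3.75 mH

Step 1 — Angular frequency: ω = 2π·f = 2π·2690 = 1.69e+04 rad/s.
Step 2 — Component impedances:
  R1: Z = R = 20 Ω
  R2: Z = R = 382 Ω
  L: Z = jωL = j·1.69e+04·0.00375 = 0 + j63.38 Ω
Step 3 — Parallel branch: R2 || L = 1/(1/R2 + 1/L) = 10.23 + j61.68 Ω.
Step 4 — Series with R1: Z_total = R1 + (R2 || L) = 30.23 + j61.68 Ω = 68.69∠63.9° Ω.

Z = 30.23 + j61.68 Ω = 68.69∠63.9° Ω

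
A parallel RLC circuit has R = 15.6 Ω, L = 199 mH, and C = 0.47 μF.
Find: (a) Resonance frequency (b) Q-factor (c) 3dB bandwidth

Step 1 — Resonance: ω₀ = 1/√(LC) = 1/√(0.199·4.7e-07) = 3270 rad/s.
Step 2 — f₀ = ω₀/(2π) = 520.4 Hz.
Step 3 — Parallel Q: Q = R/(ω₀L) = 15.6/(3270·0.199) = 0.02397.
Step 4 — Bandwidth: Δω = ω₀/Q = 1.364e+05 rad/s; BW = Δω/(2π) = 2.171e+04 Hz.

(a) f₀ = 520.4 Hz  (b) Q = 0.02397  (c) BW = 2.171e+04 Hz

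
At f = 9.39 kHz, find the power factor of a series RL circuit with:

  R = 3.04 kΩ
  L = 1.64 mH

Step 1 — Angular frequency: ω = 2π·f = 2π·9390 = 5.9e+04 rad/s.
Step 2 — Component impedances:
  R: Z = R = 3040 Ω
  L: Z = jωL = j·5.9e+04·0.00164 = 0 + j96.76 Ω
Step 3 — Series combination: Z_total = R + L = 3040 + j96.76 Ω = 3042∠1.8° Ω.
Step 4 — Power factor: PF = cos(φ) = Re(Z)/|Z| = 3040/3041.5 = 0.9995.
Step 5 — Type: Im(Z) = 96.76 ⇒ lagging (phase φ = 1.8°).

PF = 0.9995 (lagging, φ = 1.8°)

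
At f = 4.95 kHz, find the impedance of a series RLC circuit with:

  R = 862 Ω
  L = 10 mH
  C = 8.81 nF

Step 1 — Angular frequency: ω = 2π·f = 2π·4950 = 3.11e+04 rad/s.
Step 2 — Component impedances:
  R: Z = R = 862 Ω
  L: Z = jωL = j·3.11e+04·0.01 = 0 + j311 Ω
  C: Z = 1/(jωC) = -j/(ω·C) = 0 - j3650 Ω
Step 3 — Series combination: Z_total = R + L + C = 862 - j3339 Ω = 3448∠-75.5° Ω.

Z = 862 - j3339 Ω = 3448∠-75.5° Ω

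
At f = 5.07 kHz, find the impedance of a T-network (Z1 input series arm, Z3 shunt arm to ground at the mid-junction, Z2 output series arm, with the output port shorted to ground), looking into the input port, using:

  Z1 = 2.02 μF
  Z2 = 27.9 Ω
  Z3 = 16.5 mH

Step 1 — Angular frequency: ω = 2π·f = 2π·5070 = 3.186e+04 rad/s.
Step 2 — Component impedances:
  Z1: Z = 1/(jωC) = -j/(ω·C) = 0 - j15.54 Ω
  Z2: Z = R = 27.9 Ω
  Z3: Z = jωL = j·3.186e+04·0.0165 = 0 + j525.6 Ω
Step 3 — With the output port shorted to ground, the output series arm Z2 runs from the junction to ground; the shunt arm Z3 also runs from the junction to ground. They appear in parallel: Z3 || Z2 = 27.82 + j1.477 Ω.
Step 4 — Series with input arm Z1: Z_in = Z1 + (Z3 || Z2) = 27.82 - j14.06 Ω = 31.17∠-26.8° Ω.

Z = 27.82 - j14.06 Ω = 31.17∠-26.8° Ω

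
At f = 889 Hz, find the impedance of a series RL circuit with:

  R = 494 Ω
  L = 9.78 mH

Step 1 — Angular frequency: ω = 2π·f = 2π·889 = 5586 rad/s.
Step 2 — Component impedances:
  R: Z = R = 494 Ω
  L: Z = jωL = j·5586·0.00978 = 0 + j54.63 Ω
Step 3 — Series combination: Z_total = R + L = 494 + j54.63 Ω = 497∠6.3° Ω.

Z = 494 + j54.63 Ω = 497∠6.3° Ω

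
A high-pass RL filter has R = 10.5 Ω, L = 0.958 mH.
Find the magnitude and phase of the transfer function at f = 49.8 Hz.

Step 1 — Angular frequency: ω = 2π·49.8 = 312.9 rad/s.
Step 2 — Transfer function: H(jω) = jωL/(R + jωL).
Step 3 — Numerator jωL = j·0.2998; denominator R + jωL = 10.5 + j0.2998.
Step 4 — H = 0.0008144 + j0.02853.
Step 5 — Magnitude: |H| = 0.02854 (-30.9 dB); phase: φ = 88.4°.

|H| = 0.02854 (-30.9 dB), φ = 88.4°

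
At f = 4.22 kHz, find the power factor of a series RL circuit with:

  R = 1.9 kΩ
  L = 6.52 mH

Step 1 — Angular frequency: ω = 2π·f = 2π·4220 = 2.652e+04 rad/s.
Step 2 — Component impedances:
  R: Z = R = 1900 Ω
  L: Z = jωL = j·2.652e+04·0.00652 = 0 + j172.9 Ω
Step 3 — Series combination: Z_total = R + L = 1900 + j172.9 Ω = 1908∠5.2° Ω.
Step 4 — Power factor: PF = cos(φ) = Re(Z)/|Z| = 1900/1907.8 = 0.9959.
Step 5 — Type: Im(Z) = 172.9 ⇒ lagging (phase φ = 5.2°).

PF = 0.9959 (lagging, φ = 5.2°)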